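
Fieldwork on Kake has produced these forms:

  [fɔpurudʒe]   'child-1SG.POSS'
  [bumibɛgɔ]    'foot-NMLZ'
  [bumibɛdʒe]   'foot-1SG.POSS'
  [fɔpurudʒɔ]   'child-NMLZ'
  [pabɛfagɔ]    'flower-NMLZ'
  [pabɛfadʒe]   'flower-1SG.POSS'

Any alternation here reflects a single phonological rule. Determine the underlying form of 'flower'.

/pabɛfag/

In [pabɛfadʒe] and [pabɛfagɔ] the final segment of 'flower' alternates: [dʒ] ~ [g].
If /dʒ/ were underlying and a rule turned it into [g] before the NMLZ suffix, 'child' would also alternate; but it has [dʒ] in both [fɔpurudʒe] and [fɔpurudʒɔ].
The underlying segment must be /g/; /g/ becomes palato-alveolar [dʒ] before a front vowel, yielding [dʒ] there.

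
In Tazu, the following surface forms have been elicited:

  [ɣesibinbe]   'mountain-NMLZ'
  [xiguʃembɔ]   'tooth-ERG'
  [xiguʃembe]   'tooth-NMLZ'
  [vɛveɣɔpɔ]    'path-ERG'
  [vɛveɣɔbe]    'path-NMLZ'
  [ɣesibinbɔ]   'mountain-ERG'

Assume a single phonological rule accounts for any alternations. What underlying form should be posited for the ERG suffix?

The ERG suffix surfaces as [-bɔ] and [-pɔ], depending on the final segment of the stem.
The NMLZ suffix, which begins with [b], is invariant after every stem; so [b] is not altered by any rule here.
The ERG suffix is therefore /-pɔ/ underlyingly, with post-nasal voicing: voiceless stops become voiced after a nasal.

/-pɔ/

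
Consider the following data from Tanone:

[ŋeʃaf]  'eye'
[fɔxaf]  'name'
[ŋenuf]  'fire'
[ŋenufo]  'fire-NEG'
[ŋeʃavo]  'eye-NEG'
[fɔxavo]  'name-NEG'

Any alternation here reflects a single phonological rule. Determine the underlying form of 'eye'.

'eye' shows [v] ~ [f] at the end of the stem ([ŋeʃavo] vs [ŋeʃaf]).
Compare 'fire', with invariant [f] in [ŋenufo] and [ŋenuf]: an analysis with underlying /f/ and a rule producing [v] before the NEG suffix would wrongly predict alternation here too.
Therefore /v/ is basic and [f] is derived by word-final obstruent devoicing (voiced obstruents become voiceless word-finally).
The underlying form of 'eye' is therefore /ŋeʃav/.

/ŋeʃav/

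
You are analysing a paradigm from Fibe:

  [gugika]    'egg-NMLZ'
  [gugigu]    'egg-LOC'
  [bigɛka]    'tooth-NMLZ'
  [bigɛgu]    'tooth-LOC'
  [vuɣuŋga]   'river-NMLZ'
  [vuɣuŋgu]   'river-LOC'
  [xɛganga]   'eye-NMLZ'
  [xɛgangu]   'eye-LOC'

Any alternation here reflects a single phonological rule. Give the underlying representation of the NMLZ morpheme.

The NMLZ morpheme has two allomorphs, [-ga] and [-ka].
By contrast the LOC suffix keeps its initial [g] throughout — that segment must be underlying.
The NMLZ suffix is therefore /-ka/ underlyingly, with post-nasal voicing: voiceless stops become voiced after a nasal.

/-ka/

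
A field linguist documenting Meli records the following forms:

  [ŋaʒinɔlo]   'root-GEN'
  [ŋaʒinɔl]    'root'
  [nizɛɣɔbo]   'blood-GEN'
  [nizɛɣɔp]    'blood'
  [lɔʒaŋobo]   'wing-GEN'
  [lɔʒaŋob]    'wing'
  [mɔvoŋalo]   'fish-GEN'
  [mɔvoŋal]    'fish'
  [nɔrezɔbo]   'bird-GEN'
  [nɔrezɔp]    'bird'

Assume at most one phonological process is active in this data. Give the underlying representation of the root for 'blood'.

/nizɛɣɔp/

'blood' shows [b] ~ [p] at the end of the stem ([nizɛɣɔbo] vs [nizɛɣɔp]).
But 'wing' keeps [b] in both environments ([lɔʒaŋobo], [lɔʒaŋob]), so there is no rule changing /b/ to [p] in isolation.
The underlying segment must be /p/; voiceless stops become voiced between vowels, yielding [b] there.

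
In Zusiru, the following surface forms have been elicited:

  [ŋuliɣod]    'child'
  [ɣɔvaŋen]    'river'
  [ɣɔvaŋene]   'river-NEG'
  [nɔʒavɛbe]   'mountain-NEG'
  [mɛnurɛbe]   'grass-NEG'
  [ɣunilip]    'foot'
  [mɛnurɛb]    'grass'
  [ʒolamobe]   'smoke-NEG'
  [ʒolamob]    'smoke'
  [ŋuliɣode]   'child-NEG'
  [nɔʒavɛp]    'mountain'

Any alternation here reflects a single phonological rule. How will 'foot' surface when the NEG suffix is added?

'mountain' shows [b] ~ [p] at the end of the stem ([nɔʒavɛbe] vs [nɔʒavɛp]).
Compare 'grass', with invariant [b] in [mɛnurɛbe] and [mɛnurɛb]: an analysis with underlying /b/ and a rule producing [p] in isolation would wrongly predict alternation here too.
The underlying segment must be /p/; voiceless stops become voiced between vowels, yielding [b] there.
The one attested form of 'foot', [ɣunilip], shows underlying /ɣunilip/. Applying the same rule between vowels gives [ɣunilibe].

[ɣunilibe]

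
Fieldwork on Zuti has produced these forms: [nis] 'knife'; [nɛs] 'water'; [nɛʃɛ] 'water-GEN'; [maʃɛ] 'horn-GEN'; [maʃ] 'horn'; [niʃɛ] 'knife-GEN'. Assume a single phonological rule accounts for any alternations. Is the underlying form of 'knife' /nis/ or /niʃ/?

'knife' shows [ʃ] ~ [s] at the end of the stem ([niʃɛ] vs [nis]).
But 'horn' keeps [ʃ] in both environments ([maʃɛ], [maʃ]), so there is no rule changing /ʃ/ to [s] in isolation.
The underlying segment must be /s/; /s/ becomes palato-alveolar [ʃ] before a front vowel, yielding [ʃ] there.

/nis/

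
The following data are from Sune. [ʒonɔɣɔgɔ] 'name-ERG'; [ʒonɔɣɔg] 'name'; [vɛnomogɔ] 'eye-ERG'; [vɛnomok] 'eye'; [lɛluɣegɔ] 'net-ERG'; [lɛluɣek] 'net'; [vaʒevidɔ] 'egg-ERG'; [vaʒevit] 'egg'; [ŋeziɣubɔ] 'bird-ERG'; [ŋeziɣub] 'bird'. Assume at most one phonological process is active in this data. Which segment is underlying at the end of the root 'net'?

In [lɛluɣegɔ] and [lɛluɣek] the final segment of 'net' alternates: [g] ~ [k].
If /g/ were underlying and a rule turned it into [k] in isolation, 'name' would also alternate; but it has [g] in both [ʒonɔɣɔgɔ] and [ʒonɔɣɔg].
The underlying segment must be /k/; voiceless stops become voiced between vowels, yielding [g] there.

/k/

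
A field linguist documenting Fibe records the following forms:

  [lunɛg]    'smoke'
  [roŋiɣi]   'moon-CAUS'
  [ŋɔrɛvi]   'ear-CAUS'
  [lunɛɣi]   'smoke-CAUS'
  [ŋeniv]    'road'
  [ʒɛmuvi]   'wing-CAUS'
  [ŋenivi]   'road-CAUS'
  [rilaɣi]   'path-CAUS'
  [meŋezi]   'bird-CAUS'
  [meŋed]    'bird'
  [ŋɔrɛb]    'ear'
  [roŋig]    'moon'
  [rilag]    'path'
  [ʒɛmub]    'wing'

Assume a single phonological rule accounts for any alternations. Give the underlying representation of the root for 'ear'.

The root 'ear' surfaces as [ŋɔrɛb] and [ŋɔrɛvi], with a stem-final [b] ~ [v] alternation.
If /v/ were underlying and a rule turned it into [b] in isolation, 'road' would also alternate; but it has [v] in both [ŋeniv] and [ŋenivi].
Therefore /b/ is basic and [v] is derived by intervocalic spirantization (voiced stops become fricatives between vowels).
The underlying form of 'ear' is therefore /ŋɔrɛb/.

/ŋɔrɛb/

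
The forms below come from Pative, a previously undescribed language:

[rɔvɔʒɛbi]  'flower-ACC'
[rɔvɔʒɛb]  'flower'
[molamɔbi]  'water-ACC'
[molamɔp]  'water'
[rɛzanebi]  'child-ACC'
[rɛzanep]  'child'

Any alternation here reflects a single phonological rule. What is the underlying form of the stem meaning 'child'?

In [rɛzanebi] and [rɛzanep] the final segment of 'child' alternates: [b] ~ [p].
The stem 'flower' ([rɔvɔʒɛbi], [rɔvɔʒɛb]) shows [b] unchanged in both environments, so [b] cannot be basic with [p] derived in isolation.
The underlying segment must be /p/; voiceless stops become voiced between vowels, yielding [b] there.
So 'child' = /rɛzanep/.

/rɛzanep/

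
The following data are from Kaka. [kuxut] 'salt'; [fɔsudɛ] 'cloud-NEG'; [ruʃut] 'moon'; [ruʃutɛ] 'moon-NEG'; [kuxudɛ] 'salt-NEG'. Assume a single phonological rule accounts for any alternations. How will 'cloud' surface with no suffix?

The root 'salt' surfaces as [kuxut] and [kuxudɛ], with a stem-final [t] ~ [d] alternation.
But 'moon' keeps [t] in both environments ([ruʃut], [ruʃutɛ]), so there is no rule changing /t/ to [d] before the NEG suffix.
So /d/ is underlying, and a rule of word-final obstruent devoicing — voiced obstruents become voiceless word-finally — gives [t].
The one attested form of 'cloud', [fɔsudɛ], shows underlying /fɔsud/. Applying the same rule word-finally gives [fɔsut].

[fɔsut]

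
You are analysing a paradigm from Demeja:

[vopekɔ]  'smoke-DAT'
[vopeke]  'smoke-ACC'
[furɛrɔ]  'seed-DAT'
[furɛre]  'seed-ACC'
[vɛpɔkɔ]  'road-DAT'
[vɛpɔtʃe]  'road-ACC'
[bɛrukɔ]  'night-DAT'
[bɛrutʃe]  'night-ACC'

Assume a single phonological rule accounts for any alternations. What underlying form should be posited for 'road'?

/vɛpɔtʃ/

In [vɛpɔkɔ] and [vɛpɔtʃe] the final segment of 'road' alternates: [k] ~ [tʃ].
If /k/ were underlying and a rule turned it into [tʃ] before the ACC suffix, 'smoke' would also alternate; but it has [k] in both [vopekɔ] and [vopeke].
Therefore /tʃ/ is basic and [k] is derived by depalatalization (palato-alveolar /tʃ/ becomes [k] when no front vowel follows).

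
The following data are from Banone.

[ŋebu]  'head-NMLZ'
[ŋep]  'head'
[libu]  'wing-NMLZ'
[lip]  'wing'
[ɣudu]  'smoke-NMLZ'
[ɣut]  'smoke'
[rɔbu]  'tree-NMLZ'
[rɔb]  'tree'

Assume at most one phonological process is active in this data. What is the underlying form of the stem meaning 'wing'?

'wing' shows [b] ~ [p] at the end of the stem ([libu] vs [lip]).
Compare 'tree', with invariant [b] in [rɔbu] and [rɔb]: an analysis with underlying /b/ and a rule producing [p] in isolation would wrongly predict alternation here too.
Therefore /p/ is basic and [b] is derived by intervocalic voicing (voiceless stops become voiced between vowels).
So 'wing' = /lip/.

/lip/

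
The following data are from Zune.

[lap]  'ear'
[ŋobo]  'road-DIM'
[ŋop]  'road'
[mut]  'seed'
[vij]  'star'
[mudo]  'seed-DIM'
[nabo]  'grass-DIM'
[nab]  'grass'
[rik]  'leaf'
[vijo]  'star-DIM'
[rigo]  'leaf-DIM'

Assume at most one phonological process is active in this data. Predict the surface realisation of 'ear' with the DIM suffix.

'road' shows [b] ~ [p] at the end of the stem ([ŋobo] vs [ŋop]).
If /b/ were underlying and a rule turned it into [p] in isolation, 'grass' would also alternate; but it has [b] in both [nabo] and [nab].
So /p/ is underlying, and a rule of intervocalic voicing — voiceless stops become voiced between vowels — gives [b].
The one attested form of 'ear', [lap], shows underlying /lap/. Applying the same rule between vowels gives [labo].

[labo]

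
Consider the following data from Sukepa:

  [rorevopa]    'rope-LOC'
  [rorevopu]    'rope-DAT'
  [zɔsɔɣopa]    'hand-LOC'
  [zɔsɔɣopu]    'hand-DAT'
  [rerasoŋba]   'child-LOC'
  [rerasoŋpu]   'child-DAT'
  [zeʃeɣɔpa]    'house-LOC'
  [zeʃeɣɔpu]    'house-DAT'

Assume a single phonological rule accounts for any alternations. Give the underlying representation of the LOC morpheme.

The LOC morpheme has two allomorphs, [-ba] and [-pa].
By contrast the DAT suffix keeps its initial [p] throughout — that segment must be underlying.
So the underlying form is /-ba/, and voiced stops become voiceless after a vowel.

/-ba/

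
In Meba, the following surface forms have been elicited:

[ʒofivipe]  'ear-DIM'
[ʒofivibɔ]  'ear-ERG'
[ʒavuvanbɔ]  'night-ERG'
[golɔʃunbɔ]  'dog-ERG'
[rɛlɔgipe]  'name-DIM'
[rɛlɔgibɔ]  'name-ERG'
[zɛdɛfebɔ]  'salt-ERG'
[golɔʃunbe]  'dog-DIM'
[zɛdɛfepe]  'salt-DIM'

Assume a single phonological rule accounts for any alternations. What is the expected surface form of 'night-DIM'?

[ʒavuvanbe]

The DIM suffix surfaces as [-be] and [-pe], depending on the final segment of the stem.
By contrast the ERG suffix keeps its initial [b] throughout — that segment must be underlying.
So the underlying form is /-pe/, and voiceless stops become voiced after a nasal.
After 'night', which ends in a nasal, the suffix surfaces as [-be], giving [ʒavuvanbe].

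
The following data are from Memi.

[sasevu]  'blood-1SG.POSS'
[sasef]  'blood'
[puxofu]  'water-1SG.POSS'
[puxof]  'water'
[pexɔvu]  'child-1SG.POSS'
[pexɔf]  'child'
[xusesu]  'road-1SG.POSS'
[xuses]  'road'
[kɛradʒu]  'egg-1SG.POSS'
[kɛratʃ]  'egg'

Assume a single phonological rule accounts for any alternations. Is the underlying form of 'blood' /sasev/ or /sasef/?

/sasev/

The root 'blood' surfaces as [sasevu] and [sasef], with a stem-final [v] ~ [f] alternation.
If /f/ were underlying and a rule turned it into [v] before the 1SG.POSS suffix, 'water' would also alternate; but it has [f] in both [puxofu] and [puxof].
Therefore /v/ is basic and [f] is derived by word-final obstruent devoicing (voiced obstruents become voiceless word-finally).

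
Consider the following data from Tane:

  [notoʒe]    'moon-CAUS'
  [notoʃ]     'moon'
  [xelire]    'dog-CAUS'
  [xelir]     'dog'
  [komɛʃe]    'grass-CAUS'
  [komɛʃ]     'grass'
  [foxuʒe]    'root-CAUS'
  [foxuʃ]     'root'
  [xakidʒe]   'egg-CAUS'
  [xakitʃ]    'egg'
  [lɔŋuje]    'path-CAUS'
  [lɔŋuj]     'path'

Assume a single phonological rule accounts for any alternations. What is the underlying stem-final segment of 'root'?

/ʒ/

The root 'root' surfaces as [foxuʒe] and [foxuʃ], with a stem-final [ʒ] ~ [ʃ] alternation.
The stem 'grass' ([komɛʃe], [komɛʃ]) shows [ʃ] unchanged in both environments, so [ʃ] cannot be basic with [ʒ] derived before the CAUS suffix.
The underlying segment must be /ʒ/; voiced obstruents become voiceless word-finally, yielding [ʃ] there.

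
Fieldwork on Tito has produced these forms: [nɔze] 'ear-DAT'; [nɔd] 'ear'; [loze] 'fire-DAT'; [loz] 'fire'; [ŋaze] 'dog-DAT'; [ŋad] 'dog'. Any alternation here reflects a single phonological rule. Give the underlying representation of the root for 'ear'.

In [nɔze] and [nɔd] the final segment of 'ear' alternates: [z] ~ [d].
Compare 'fire', with invariant [z] in [loze] and [loz]: an analysis with underlying /z/ and a rule producing [d] in isolation would wrongly predict alternation here too.
Therefore /d/ is basic and [z] is derived by intervocalic spirantization (voiced stops become fricatives between vowels).

/nɔd/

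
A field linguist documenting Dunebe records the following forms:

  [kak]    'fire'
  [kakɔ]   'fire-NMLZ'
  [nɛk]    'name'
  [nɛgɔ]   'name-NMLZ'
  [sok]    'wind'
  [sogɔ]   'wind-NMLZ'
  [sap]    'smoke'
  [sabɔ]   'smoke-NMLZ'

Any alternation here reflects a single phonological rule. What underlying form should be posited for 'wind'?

/sog/

'wind' shows [k] ~ [g] at the end of the stem ([sok] vs [sogɔ]).
But 'fire' keeps [k] in both environments ([kak], [kakɔ]), so there is no rule changing /k/ to [g] before the NMLZ suffix.
The underlying segment must be /g/; voiced obstruents become voiceless word-finally, yielding [k] there.
So 'wind' = /sog/.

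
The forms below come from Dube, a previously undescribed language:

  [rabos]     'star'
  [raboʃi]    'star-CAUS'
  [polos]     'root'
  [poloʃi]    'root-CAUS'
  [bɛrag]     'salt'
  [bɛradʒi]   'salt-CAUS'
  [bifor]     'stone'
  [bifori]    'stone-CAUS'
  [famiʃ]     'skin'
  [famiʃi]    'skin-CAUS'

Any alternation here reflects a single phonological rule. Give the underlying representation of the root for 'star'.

/rabos/

The root 'star' surfaces as [rabos] and [raboʃi], with a stem-final [s] ~ [ʃ] alternation.
If /ʃ/ were underlying and a rule turned it into [s] in isolation, 'skin' would also alternate; but it has [ʃ] in both [famiʃ] and [famiʃi].
Therefore /s/ is basic and [ʃ] is derived by palatalization before a front vowel (/g/ and /s/ become palato-alveolar [dʒ] and [ʃ] before a front vowel).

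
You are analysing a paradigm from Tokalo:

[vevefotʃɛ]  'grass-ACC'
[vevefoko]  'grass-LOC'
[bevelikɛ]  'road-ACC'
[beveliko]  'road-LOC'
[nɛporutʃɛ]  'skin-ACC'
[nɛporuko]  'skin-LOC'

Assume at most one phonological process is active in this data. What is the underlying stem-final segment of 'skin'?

'skin' shows [tʃ] ~ [k] at the end of the stem ([nɛporutʃɛ] vs [nɛporuko]).
Compare 'road', with invariant [k] in [bevelikɛ] and [beveliko]: an analysis with underlying /k/ and a rule producing [tʃ] before the ACC suffix would wrongly predict alternation here too.
The alternation reflects depalatalization: palato-alveolar /tʃ/ becomes [k] when no front vowel follows. /tʃ/ is underlying.

/tʃ/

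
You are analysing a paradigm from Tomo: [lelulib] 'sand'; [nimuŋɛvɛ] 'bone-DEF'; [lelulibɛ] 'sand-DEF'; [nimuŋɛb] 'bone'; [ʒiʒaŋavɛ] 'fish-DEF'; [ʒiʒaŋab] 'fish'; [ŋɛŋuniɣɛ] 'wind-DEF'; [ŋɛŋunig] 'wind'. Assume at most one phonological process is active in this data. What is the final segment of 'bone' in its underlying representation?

In [nimuŋɛb] and [nimuŋɛvɛ] the final segment of 'bone' alternates: [b] ~ [v].
If /b/ were underlying and a rule turned it into [v] before the DEF suffix, 'sand' would also alternate; but it has [b] in both [lelulib] and [lelulibɛ].
The alternation reflects word-final hardening: voiced fricatives become stops word-finally. /v/ is underlying.

/v/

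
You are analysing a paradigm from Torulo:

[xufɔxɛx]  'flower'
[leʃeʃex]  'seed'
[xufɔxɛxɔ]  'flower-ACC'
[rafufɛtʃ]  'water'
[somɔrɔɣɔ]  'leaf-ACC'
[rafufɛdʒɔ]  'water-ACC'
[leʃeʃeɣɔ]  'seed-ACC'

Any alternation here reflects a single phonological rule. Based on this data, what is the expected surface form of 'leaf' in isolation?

The root 'seed' surfaces as [leʃeʃex] and [leʃeʃeɣɔ], with a stem-final [x] ~ [ɣ] alternation.
Compare 'flower', with invariant [x] in [xufɔxɛx] and [xufɔxɛxɔ]: an analysis with underlying /x/ and a rule producing [ɣ] before the ACC suffix would wrongly predict alternation here too.
So /ɣ/ is underlying, and a rule of word-final obstruent devoicing — voiced obstruents become voiceless word-finally — gives [x].
From [somɔrɔɣɔ] the stem 'leaf' is /somɔrɔɣ/; word-finally this yields [somɔrɔx].

[somɔrɔx]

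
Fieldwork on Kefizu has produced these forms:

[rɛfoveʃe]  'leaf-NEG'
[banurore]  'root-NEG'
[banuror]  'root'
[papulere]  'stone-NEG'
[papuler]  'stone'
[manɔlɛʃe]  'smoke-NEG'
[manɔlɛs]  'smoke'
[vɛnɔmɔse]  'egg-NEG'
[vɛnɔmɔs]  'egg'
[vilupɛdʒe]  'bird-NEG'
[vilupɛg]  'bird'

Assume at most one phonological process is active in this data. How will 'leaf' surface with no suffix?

'smoke' shows [ʃ] ~ [s] at the end of the stem ([manɔlɛʃe] vs [manɔlɛs]).
Compare 'egg', with invariant [s] in [vɛnɔmɔse] and [vɛnɔmɔs]: an analysis with underlying /s/ and a rule producing [ʃ] before the NEG suffix would wrongly predict alternation here too.
Therefore /ʃ/ is basic and [s] is derived by depalatalization (palato-alveolar /dʒ/ and /ʃ/ become [g] and [s] when no front vowel follows).
From [rɛfoveʃe] the stem 'leaf' is /rɛfoveʃ/; when no front vowel follows this yields [rɛfoves].

[rɛfoves]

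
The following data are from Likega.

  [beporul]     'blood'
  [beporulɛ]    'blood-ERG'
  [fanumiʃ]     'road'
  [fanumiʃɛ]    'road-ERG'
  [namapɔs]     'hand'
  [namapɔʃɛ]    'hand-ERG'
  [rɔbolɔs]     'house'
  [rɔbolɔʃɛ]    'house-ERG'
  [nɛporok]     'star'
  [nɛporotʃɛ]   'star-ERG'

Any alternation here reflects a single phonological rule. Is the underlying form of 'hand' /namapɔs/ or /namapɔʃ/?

'hand' shows [s] ~ [ʃ] at the end of the stem ([namapɔs] vs [namapɔʃɛ]).
The stem 'road' ([fanumiʃ], [fanumiʃɛ]) shows [ʃ] unchanged in both environments, so [ʃ] cannot be basic with [s] derived in isolation.
The underlying segment must be /s/; /k/ and /s/ become palato-alveolar [tʃ] and [ʃ] before a front vowel, yielding [ʃ] there.

/namapɔs/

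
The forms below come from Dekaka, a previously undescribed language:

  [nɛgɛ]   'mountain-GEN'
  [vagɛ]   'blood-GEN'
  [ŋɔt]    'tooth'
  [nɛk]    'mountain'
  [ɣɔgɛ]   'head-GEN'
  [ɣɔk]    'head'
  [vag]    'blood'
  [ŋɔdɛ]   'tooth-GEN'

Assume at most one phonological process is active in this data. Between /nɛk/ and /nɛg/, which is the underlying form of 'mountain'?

In [nɛk] and [nɛgɛ] the final segment of 'mountain' alternates: [k] ~ [g].
If /g/ were underlying and a rule turned it into [k] in isolation, 'blood' would also alternate; but it has [g] in both [vag] and [vagɛ].
So /k/ is underlying, and a rule of intervocalic voicing — voiceless stops become voiced between vowels — gives [g].

/nɛk/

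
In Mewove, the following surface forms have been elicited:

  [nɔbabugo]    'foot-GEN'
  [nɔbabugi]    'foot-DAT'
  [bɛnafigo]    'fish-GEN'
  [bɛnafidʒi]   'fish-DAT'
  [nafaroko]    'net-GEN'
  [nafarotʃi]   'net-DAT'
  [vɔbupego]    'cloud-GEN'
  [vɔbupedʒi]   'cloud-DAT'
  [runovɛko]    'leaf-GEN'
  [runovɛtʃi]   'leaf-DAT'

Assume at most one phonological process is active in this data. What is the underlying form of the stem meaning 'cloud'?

In [vɔbupego] and [vɔbupedʒi] the final segment of 'cloud' alternates: [g] ~ [dʒ].
If /g/ were underlying and a rule turned it into [dʒ] before the DAT suffix, 'foot' would also alternate; but it has [g] in both [nɔbabugo] and [nɔbabugi].
So /dʒ/ is underlying, and a rule of depalatalization — palato-alveolar /tʃ/ and /dʒ/ become [k] and [g] when no front vowel follows — gives [g].

/vɔbupedʒ/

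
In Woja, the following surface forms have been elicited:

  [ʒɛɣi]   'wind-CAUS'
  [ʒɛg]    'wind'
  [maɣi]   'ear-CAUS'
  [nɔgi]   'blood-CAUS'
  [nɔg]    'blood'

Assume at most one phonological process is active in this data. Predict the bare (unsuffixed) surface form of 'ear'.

The root 'wind' surfaces as [ʒɛɣi] and [ʒɛg], with a stem-final [ɣ] ~ [g] alternation.
If /g/ were underlying and a rule turned it into [ɣ] before the CAUS suffix, 'blood' would also alternate; but it has [g] in both [nɔgi] and [nɔg].
Therefore /ɣ/ is basic and [g] is derived by word-final hardening (voiced fricatives become stops word-finally).
The one attested form of 'ear', [maɣi], shows underlying /maɣ/. Applying the same rule word-finally gives [mag].

[mag]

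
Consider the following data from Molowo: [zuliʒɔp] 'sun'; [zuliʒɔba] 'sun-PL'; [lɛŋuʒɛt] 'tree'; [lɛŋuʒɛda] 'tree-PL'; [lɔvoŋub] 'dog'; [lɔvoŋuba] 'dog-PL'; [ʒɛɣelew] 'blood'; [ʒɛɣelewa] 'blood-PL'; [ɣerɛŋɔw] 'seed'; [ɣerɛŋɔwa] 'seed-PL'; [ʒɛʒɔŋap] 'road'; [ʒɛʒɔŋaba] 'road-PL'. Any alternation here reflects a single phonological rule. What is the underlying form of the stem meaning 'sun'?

/zuliʒɔp/

The root 'sun' surfaces as [zuliʒɔp] and [zuliʒɔba], with a stem-final [p] ~ [b] alternation.
If /b/ were underlying and a rule turned it into [p] in isolation, 'dog' would also alternate; but it has [b] in both [lɔvoŋub] and [lɔvoŋuba].
Therefore /p/ is basic and [b] is derived by intervocalic voicing (voiceless stops become voiced between vowels).
The underlying form of 'sun' is therefore /zuliʒɔp/.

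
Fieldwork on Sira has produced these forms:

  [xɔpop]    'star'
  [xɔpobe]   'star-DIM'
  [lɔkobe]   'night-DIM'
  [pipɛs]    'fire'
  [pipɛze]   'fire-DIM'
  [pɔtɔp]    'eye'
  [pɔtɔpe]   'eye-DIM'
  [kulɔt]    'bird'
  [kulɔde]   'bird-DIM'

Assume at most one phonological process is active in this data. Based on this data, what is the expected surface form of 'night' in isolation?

The stem for 'star' ends in [p] in [xɔpop] but [b] in [xɔpobe].
The stem 'eye' ([pɔtɔp], [pɔtɔpe]) shows [p] unchanged in both environments, so [p] cannot be basic with [b] derived before the DIM suffix.
The alternation reflects word-final obstruent devoicing: voiced obstruents become voiceless word-finally. /b/ is underlying.
From [lɔkobe] the stem 'night' is /lɔkob/; word-finally this yields [lɔkop].

[lɔkop]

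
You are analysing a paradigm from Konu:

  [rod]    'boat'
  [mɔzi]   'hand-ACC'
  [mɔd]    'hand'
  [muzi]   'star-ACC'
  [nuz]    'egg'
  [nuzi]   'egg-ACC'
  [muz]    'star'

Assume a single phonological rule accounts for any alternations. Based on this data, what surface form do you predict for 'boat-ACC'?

[rozi]

In [mɔd] and [mɔzi] the final segment of 'hand' alternates: [d] ~ [z].
The stem 'egg' ([nuz], [nuzi]) shows [z] unchanged in both environments, so [z] cannot be basic with [d] derived in isolation.
The alternation reflects intervocalic spirantization: voiced stops become fricatives between vowels. /d/ is underlying.
The one attested form of 'boat', [rod], shows underlying /rod/. Applying the same rule between vowels gives [rozi].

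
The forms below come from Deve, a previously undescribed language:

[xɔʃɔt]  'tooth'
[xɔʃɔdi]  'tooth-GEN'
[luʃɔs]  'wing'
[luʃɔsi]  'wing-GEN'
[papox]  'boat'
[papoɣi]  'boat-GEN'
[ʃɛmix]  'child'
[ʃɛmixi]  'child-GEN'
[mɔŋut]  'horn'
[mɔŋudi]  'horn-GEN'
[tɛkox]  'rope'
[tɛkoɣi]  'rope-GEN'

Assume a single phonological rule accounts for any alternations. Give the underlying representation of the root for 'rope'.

'rope' shows [x] ~ [ɣ] at the end of the stem ([tɛkox] vs [tɛkoɣi]).
Compare 'child', with invariant [x] in [ʃɛmix] and [ʃɛmixi]: an analysis with underlying /x/ and a rule producing [ɣ] before the GEN suffix would wrongly predict alternation here too.
So /ɣ/ is underlying, and a rule of word-final obstruent devoicing — voiced obstruents become voiceless word-finally — gives [x].
So 'rope' = /tɛkoɣ/.

/tɛkoɣ/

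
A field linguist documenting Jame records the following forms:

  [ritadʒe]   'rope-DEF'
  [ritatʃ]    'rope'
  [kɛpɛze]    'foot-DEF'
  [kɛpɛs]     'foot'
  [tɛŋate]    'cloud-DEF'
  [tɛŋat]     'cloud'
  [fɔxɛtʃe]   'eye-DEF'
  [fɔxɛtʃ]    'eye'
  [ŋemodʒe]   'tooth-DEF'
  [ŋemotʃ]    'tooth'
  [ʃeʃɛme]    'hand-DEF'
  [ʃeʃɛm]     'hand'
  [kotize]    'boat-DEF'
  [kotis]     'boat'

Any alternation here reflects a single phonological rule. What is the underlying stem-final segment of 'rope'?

The root 'rope' surfaces as [ritadʒe] and [ritatʃ], with a stem-final [dʒ] ~ [tʃ] alternation.
The stem 'eye' ([fɔxɛtʃe], [fɔxɛtʃ]) shows [tʃ] unchanged in both environments, so [tʃ] cannot be basic with [dʒ] derived before the DEF suffix.
The underlying segment must be /dʒ/; voiced obstruents become voiceless word-finally, yielding [tʃ] there.

/dʒ/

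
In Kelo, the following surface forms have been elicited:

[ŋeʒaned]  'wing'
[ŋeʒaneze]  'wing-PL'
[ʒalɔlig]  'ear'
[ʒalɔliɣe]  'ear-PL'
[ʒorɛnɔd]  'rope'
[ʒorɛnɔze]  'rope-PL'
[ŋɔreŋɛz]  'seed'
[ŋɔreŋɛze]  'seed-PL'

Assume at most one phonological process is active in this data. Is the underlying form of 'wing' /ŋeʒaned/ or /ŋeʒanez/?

/ŋeʒaned/

The stem for 'wing' ends in [d] in [ŋeʒaned] but [z] in [ŋeʒaneze].
But 'seed' keeps [z] in both environments ([ŋɔreŋɛz], [ŋɔreŋɛze]), so there is no rule changing /z/ to [d] in isolation.
The underlying segment must be /d/; voiced stops become fricatives between vowels, yielding [z] there.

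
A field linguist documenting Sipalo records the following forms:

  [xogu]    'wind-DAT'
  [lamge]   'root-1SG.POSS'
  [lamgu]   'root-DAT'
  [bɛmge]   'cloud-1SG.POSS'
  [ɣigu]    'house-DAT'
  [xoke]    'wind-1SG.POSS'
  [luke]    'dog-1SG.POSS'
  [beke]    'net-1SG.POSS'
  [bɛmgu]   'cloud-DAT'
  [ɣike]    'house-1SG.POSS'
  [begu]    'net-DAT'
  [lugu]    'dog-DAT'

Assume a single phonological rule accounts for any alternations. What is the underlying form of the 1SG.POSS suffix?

The 1SG.POSS morpheme has two allomorphs, [-ge] and [-ke].
By contrast the DAT suffix keeps its initial [g] throughout — that segment must be underlying.
So the underlying form is /-ke/, and voiceless stops become voiced after a nasal.

/-ke/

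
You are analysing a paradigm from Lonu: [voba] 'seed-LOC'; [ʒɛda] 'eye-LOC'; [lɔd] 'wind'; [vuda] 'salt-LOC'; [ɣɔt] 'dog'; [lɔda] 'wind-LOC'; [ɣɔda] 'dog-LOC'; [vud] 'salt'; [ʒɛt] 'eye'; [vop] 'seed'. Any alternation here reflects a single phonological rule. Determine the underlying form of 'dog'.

/ɣɔt/

The stem for 'dog' ends in [d] in [ɣɔda] but [t] in [ɣɔt].
The stem 'salt' ([vuda], [vud]) shows [d] unchanged in both environments, so [d] cannot be basic with [t] derived in isolation.
The alternation reflects intervocalic voicing: voiceless stops become voiced between vowels. /t/ is underlying.
The underlying form of 'dog' is therefore /ɣɔt/.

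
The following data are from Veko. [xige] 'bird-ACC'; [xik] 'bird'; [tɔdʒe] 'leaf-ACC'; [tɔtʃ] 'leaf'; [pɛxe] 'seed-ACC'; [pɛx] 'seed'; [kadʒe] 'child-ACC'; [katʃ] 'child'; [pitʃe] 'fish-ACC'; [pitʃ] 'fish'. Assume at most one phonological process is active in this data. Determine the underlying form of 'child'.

/kadʒ/

The stem for 'child' ends in [dʒ] in [kadʒe] but [tʃ] in [katʃ].
If /tʃ/ were underlying and a rule turned it into [dʒ] before the ACC suffix, 'fish' would also alternate; but it has [tʃ] in both [pitʃe] and [pitʃ].
The underlying segment must be /dʒ/; voiced obstruents become voiceless word-finally, yielding [tʃ] there.
The underlying form of 'child' is therefore /kadʒ/.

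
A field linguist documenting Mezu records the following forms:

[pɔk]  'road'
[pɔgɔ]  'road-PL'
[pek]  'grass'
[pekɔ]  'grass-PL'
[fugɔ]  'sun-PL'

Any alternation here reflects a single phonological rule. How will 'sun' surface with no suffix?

[fuk]

The stem for 'road' ends in [k] in [pɔk] but [g] in [pɔgɔ].
But 'grass' keeps [k] in both environments ([pek], [pekɔ]), so there is no rule changing /k/ to [g] before the PL suffix.
The alternation reflects word-final obstruent devoicing: voiced obstruents become voiceless word-finally. /g/ is underlying.
The one attested form of 'sun', [fugɔ], shows underlying /fug/. Applying the same rule word-finally gives [fuk].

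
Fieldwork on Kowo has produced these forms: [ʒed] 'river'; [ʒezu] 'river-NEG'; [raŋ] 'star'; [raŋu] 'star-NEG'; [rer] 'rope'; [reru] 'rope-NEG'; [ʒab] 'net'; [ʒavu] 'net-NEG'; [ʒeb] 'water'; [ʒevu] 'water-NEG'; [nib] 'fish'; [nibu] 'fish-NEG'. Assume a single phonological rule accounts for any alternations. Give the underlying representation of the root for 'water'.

'water' shows [b] ~ [v] at the end of the stem ([ʒeb] vs [ʒevu]).
The stem 'fish' ([nib], [nibu]) shows [b] unchanged in both environments, so [b] cannot be basic with [v] derived before the NEG suffix.
The underlying segment must be /v/; voiced fricatives become stops word-finally, yielding [b] there.

/ʒev/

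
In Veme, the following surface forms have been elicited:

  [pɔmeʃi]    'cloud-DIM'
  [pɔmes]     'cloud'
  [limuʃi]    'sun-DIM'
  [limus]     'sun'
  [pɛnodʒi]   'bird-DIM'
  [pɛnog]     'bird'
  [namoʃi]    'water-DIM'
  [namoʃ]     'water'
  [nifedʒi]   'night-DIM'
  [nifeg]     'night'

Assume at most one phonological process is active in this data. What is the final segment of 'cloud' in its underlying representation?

In [pɔmeʃi] and [pɔmes] the final segment of 'cloud' alternates: [ʃ] ~ [s].
Compare 'water', with invariant [ʃ] in [namoʃi] and [namoʃ]: an analysis with underlying /ʃ/ and a rule producing [s] in isolation would wrongly predict alternation here too.
The underlying segment must be /s/; /g/ and /s/ become palato-alveolar [dʒ] and [ʃ] before a front vowel, yielding [ʃ] there.

/s/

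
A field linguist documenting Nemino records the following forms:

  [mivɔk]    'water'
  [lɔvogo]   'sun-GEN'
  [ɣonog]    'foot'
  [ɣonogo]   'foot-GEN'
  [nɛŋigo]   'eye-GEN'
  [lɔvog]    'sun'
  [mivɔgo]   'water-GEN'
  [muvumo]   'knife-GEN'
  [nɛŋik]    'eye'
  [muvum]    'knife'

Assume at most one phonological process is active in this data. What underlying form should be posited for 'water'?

The root 'water' surfaces as [mivɔgo] and [mivɔk], with a stem-final [g] ~ [k] alternation.
But 'foot' keeps [g] in both environments ([ɣonogo], [ɣonog]), so there is no rule changing /g/ to [k] in isolation.
So /k/ is underlying, and a rule of intervocalic voicing — voiceless stops become voiced between vowels — gives [g].

/mivɔk/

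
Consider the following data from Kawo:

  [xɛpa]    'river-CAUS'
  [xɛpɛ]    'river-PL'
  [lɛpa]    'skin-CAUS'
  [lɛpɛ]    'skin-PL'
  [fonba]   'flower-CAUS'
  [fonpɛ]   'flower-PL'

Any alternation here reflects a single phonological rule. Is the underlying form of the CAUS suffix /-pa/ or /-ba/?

/-ba/

The CAUS suffix surfaces as [-ba] and [-pa], depending on the final segment of the stem.
By contrast the PL suffix keeps its initial [p] throughout — that segment must be underlying.
So the underlying form is /-ba/, and voiced stops become voiceless after a vowel.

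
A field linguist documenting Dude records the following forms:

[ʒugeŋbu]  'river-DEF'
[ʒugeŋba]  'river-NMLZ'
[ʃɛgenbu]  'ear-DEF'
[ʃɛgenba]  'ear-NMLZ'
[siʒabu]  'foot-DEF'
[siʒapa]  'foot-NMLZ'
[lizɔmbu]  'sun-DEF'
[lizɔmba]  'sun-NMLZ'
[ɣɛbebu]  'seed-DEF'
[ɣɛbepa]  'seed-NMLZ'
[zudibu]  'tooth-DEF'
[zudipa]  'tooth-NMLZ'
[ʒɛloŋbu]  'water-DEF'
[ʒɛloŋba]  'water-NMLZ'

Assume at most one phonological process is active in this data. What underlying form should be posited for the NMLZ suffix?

The NMLZ morpheme has two allomorphs, [-ba] and [-pa].
By contrast the DEF suffix keeps its initial [b] throughout — that segment must be underlying.
So the underlying form is /-pa/, and voiceless stops become voiced after a nasal.

/-pa/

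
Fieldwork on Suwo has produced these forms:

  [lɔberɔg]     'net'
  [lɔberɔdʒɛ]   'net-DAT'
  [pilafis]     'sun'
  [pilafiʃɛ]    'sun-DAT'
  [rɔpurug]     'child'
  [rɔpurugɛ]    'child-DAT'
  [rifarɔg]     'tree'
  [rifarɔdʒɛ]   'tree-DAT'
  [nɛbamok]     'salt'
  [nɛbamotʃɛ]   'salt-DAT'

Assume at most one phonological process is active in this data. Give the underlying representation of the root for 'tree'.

/rifarɔdʒ/

The root 'tree' surfaces as [rifarɔg] and [rifarɔdʒɛ], with a stem-final [g] ~ [dʒ] alternation.
But 'child' keeps [g] in both environments ([rɔpurug], [rɔpurugɛ]), so there is no rule changing /g/ to [dʒ] before the DAT suffix.
The underlying segment must be /dʒ/; palato-alveolar /tʃ/, /dʒ/ and /ʃ/ become [k], [g] and [s] when no front vowel follows, yielding [g] there.
So 'tree' = /rifarɔdʒ/.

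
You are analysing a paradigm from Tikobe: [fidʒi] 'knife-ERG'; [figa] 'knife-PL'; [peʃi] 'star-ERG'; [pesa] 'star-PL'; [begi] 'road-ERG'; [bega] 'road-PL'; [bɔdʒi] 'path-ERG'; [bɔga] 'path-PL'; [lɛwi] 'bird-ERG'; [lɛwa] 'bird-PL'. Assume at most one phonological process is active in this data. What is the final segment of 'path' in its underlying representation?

'path' shows [dʒ] ~ [g] at the end of the stem ([bɔdʒi] vs [bɔga]).
If /g/ were underlying and a rule turned it into [dʒ] before the ERG suffix, 'road' would also alternate; but it has [g] in both [begi] and [bega].
Therefore /dʒ/ is basic and [g] is derived by depalatalization (palato-alveolar /dʒ/ and /ʃ/ become [g] and [s] when no front vowel follows).

/dʒ/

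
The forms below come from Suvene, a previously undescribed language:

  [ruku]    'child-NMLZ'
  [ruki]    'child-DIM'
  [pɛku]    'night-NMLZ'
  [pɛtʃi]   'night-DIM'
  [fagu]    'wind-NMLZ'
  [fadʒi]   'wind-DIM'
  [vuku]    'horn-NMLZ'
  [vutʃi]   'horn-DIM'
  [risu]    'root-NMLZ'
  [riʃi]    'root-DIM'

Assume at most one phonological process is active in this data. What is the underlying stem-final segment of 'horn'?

The stem for 'horn' ends in [k] in [vuku] but [tʃ] in [vutʃi].
The stem 'child' ([ruku], [ruki]) shows [k] unchanged in both environments, so [k] cannot be basic with [tʃ] derived before the DIM suffix.
The underlying segment must be /tʃ/; palato-alveolar /tʃ/, /dʒ/ and /ʃ/ become [k], [g] and [s] when no front vowel follows, yielding [k] there.

/tʃ/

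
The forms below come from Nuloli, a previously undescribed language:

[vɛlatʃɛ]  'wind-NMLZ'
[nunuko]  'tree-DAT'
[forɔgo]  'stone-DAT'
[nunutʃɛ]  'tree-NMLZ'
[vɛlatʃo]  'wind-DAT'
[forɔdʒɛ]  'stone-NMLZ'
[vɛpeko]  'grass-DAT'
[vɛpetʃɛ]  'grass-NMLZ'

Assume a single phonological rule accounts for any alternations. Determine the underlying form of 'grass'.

'grass' shows [k] ~ [tʃ] at the end of the stem ([vɛpeko] vs [vɛpetʃɛ]).
Compare 'wind', with invariant [tʃ] in [vɛlatʃo] and [vɛlatʃɛ]: an analysis with underlying /tʃ/ and a rule producing [k] before the DAT suffix would wrongly predict alternation here too.
So /k/ is underlying, and a rule of palatalization before a front vowel — /k/ and /g/ become palato-alveolar [tʃ] and [dʒ] before a front vowel — gives [tʃ].

/vɛpek/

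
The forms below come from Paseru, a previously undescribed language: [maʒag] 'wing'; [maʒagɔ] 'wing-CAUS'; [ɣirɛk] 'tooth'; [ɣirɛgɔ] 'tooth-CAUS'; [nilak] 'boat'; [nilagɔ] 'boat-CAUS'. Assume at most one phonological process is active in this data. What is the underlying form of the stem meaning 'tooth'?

/ɣirɛk/

The root 'tooth' surfaces as [ɣirɛk] and [ɣirɛgɔ], with a stem-final [k] ~ [g] alternation.
But 'wing' keeps [g] in both environments ([maʒag], [maʒagɔ]), so there is no rule changing /g/ to [k] in isolation.
The alternation reflects intervocalic voicing: voiceless stops become voiced between vowels. /k/ is underlying.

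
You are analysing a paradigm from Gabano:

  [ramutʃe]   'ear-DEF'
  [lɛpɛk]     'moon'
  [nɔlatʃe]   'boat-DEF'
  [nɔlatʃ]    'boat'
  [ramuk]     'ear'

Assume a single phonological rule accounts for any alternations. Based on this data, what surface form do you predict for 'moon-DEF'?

[lɛpɛtʃe]

'ear' shows [k] ~ [tʃ] at the end of the stem ([ramuk] vs [ramutʃe]).
Compare 'boat', with invariant [tʃ] in [nɔlatʃ] and [nɔlatʃe]: an analysis with underlying /tʃ/ and a rule producing [k] in isolation would wrongly predict alternation here too.
So /k/ is underlying, and a rule of palatalization before a front vowel — /k/ becomes palato-alveolar [tʃ] before a front vowel — gives [tʃ].
From [lɛpɛk] the stem 'moon' is /lɛpɛk/; before a front vowel this yields [lɛpɛtʃe].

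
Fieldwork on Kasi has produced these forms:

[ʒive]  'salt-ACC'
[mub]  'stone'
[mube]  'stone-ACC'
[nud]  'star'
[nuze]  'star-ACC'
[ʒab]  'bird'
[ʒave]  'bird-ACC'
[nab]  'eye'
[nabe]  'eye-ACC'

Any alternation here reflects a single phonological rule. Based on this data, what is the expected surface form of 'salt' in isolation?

[ʒib]

The stem for 'bird' ends in [b] in [ʒab] but [v] in [ʒave].
But 'stone' keeps [b] in both environments ([mub], [mube]), so there is no rule changing /b/ to [v] before the ACC suffix.
Therefore /v/ is basic and [b] is derived by word-final hardening (voiced fricatives become stops word-finally).
From [ʒive] the stem 'salt' is /ʒiv/; word-finally this yields [ʒib].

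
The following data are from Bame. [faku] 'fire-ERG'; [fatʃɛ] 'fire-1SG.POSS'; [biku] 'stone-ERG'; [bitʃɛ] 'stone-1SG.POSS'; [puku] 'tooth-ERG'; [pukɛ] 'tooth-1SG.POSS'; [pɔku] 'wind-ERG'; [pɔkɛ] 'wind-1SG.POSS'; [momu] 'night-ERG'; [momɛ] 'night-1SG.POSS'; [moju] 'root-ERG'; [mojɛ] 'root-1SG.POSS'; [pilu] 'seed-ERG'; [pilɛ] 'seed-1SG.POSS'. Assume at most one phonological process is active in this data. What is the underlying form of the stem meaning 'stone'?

/bitʃ/

The root 'stone' surfaces as [biku] and [bitʃɛ], with a stem-final [k] ~ [tʃ] alternation.
The stem 'tooth' ([puku], [pukɛ]) shows [k] unchanged in both environments, so [k] cannot be basic with [tʃ] derived before the 1SG.POSS suffix.
The underlying segment must be /tʃ/; palato-alveolar /tʃ/ becomes [k] when no front vowel follows, yielding [k] there.
So 'stone' = /bitʃ/.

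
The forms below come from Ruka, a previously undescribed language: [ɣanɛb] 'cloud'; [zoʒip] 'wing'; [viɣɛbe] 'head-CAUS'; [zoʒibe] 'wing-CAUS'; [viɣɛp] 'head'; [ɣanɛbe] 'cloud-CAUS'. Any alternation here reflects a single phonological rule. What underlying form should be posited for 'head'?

/viɣɛp/

The stem for 'head' ends in [p] in [viɣɛp] but [b] in [viɣɛbe].
Compare 'cloud', with invariant [b] in [ɣanɛb] and [ɣanɛbe]: an analysis with underlying /b/ and a rule producing [p] in isolation would wrongly predict alternation here too.
Therefore /p/ is basic and [b] is derived by intervocalic voicing (voiceless stops become voiced between vowels).
Hence 'head' is /viɣɛp/ underlyingly.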